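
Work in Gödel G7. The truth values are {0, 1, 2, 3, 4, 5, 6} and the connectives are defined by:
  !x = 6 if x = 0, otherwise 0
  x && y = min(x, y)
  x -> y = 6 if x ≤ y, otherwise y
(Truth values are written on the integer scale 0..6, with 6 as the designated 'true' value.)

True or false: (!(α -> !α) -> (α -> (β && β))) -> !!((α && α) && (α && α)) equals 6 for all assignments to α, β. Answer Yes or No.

No

Counterexample: take α = 0, β = 0.
!α = !0 = 6
α -> !α = 0 -> 6 = 6
!(α -> !α) = !6 = 0
β && β = 0 && 0 = 0
α -> (β && β) = 0 -> 0 = 6
!(α -> !α) -> (α -> (β && β)) = 0 -> 6 = 6
α && α = 0 && 0 = 0
α && α = 0 && 0 = 0
(α && α) && (α && α) = 0 && 0 = 0
!((α && α) && (α && α)) = !0 = 6
!!((α && α) && (α && α)) = !6 = 0
(!(α -> !α) -> (α -> (β && β))) -> !!((α && α) && (α && α)) = 6 -> 0 = 0
This gives 0 ≠ 6.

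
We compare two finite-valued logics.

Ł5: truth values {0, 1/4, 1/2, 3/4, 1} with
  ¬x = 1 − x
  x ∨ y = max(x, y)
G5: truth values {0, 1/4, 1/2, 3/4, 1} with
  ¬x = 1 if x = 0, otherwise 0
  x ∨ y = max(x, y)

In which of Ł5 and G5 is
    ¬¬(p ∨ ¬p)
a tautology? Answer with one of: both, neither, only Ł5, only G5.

In Ł5: at p = 1/4 the value is 3/4 — not a tautology.
In G5: every assignment gives 1 — tautology.

only G5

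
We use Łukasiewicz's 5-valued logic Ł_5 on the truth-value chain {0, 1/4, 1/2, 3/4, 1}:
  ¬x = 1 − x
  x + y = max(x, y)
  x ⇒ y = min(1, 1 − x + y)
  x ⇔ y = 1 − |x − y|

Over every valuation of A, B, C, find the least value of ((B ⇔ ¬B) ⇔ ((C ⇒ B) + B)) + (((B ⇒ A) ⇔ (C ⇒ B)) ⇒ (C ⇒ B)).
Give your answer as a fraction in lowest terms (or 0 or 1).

1/2

Take A = 0, B = 1/2, C = 1:
¬B = ¬1/2 = 1/2
B ⇔ ¬B = 1/2 ⇔ 1/2 = 1
C ⇒ B = 1 ⇒ 1/2 = 1/2
(C ⇒ B) + B = 1/2 + 1/2 = 1/2
(B ⇔ ¬B) ⇔ ((C ⇒ B) + B) = 1 ⇔ 1/2 = 1/2
B ⇒ A = 1/2 ⇒ 0 = 1/2
C ⇒ B = 1 ⇒ 1/2 = 1/2
(B ⇒ A) ⇔ (C ⇒ B) = 1/2 ⇔ 1/2 = 1
C ⇒ B = 1 ⇒ 1/2 = 1/2
((B ⇒ A) ⇔ (C ⇒ B)) ⇒ (C ⇒ B) = 1 ⇒ 1/2 = 1/2
((B ⇔ ¬B) ⇔ ((C ⇒ B) + B)) + (((B ⇒ A) ⇔ (C ⇒ B)) ⇒ (C ⇒ B)) = 1/2 + 1/2 = 1/2
No assignment yields a value below 1/2, so this is the minimum.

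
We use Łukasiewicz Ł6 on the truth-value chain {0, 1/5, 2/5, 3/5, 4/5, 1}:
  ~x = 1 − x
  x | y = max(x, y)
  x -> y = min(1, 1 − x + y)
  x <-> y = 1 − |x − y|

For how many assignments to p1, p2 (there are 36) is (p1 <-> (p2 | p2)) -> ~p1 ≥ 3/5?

29

value 1: 17 assignments (counts)
value 4/5: 7 assignments (counts)
value 3/5: 5 assignments (counts)
value 2/5: 4 assignments
value 1/5: 2 assignments
value 0: 1 assignment
So 29 of the 36 assignments meet the threshold.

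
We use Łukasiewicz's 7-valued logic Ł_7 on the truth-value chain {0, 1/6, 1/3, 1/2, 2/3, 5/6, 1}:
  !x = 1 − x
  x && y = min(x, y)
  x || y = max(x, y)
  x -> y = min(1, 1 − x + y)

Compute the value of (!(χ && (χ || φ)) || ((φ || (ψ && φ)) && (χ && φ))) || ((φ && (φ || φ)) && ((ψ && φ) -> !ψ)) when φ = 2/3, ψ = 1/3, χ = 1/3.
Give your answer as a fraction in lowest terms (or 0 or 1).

χ || φ = 1/3 || 2/3 = 2/3
χ && (χ || φ) = 1/3 && 2/3 = 1/3
!(χ && (χ || φ)) = !1/3 = 2/3
ψ && φ = 1/3 && 2/3 = 1/3
φ || (ψ && φ) = 2/3 || 1/3 = 2/3
χ && φ = 1/3 && 2/3 = 1/3
(φ || (ψ && φ)) && (χ && φ) = 2/3 && 1/3 = 1/3
!(χ && (χ || φ)) || ((φ || (ψ && φ)) && (χ && φ)) = 2/3 || 1/3 = 2/3
φ || φ = 2/3 || 2/3 = 2/3
φ && (φ || φ) = 2/3 && 2/3 = 2/3
ψ && φ = 1/3 && 2/3 = 1/3
!ψ = !1/3 = 2/3
(ψ && φ) -> !ψ = 1/3 -> 2/3 = 1
(φ && (φ || φ)) && ((ψ && φ) -> !ψ) = 2/3 && 1 = 2/3
(!(χ && (χ || φ)) || ((φ || (ψ && φ)) && (χ && φ))) || ((φ && (φ || φ)) && ((ψ && φ) -> !ψ)) = 2/3 || 2/3 = 2/3

2/3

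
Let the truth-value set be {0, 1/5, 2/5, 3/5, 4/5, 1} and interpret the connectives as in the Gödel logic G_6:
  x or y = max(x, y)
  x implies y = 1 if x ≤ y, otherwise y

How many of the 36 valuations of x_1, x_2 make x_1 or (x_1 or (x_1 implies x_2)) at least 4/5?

30

value 1: 26 assignments (counts)
value 4/5: 4 assignments (counts)
value 3/5: 3 assignments
value 2/5: 2 assignments
value 1/5: 1 assignment
So 30 of the 36 assignments meet the threshold.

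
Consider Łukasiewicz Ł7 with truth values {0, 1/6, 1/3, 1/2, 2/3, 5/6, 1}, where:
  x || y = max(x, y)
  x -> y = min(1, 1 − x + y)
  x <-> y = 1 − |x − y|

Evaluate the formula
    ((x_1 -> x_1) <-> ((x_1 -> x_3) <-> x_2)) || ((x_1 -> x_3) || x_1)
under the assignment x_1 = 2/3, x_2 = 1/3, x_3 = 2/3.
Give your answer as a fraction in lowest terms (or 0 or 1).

1

x_1 -> x_1 = 2/3 -> 2/3 = 1
x_1 -> x_3 = 2/3 -> 2/3 = 1
(x_1 -> x_3) <-> x_2 = 1 <-> 1/3 = 1/3
(x_1 -> x_1) <-> ((x_1 -> x_3) <-> x_2) = 1 <-> 1/3 = 1/3
x_1 -> x_3 = 2/3 -> 2/3 = 1
(x_1 -> x_3) || x_1 = 1 || 2/3 = 1
((x_1 -> x_1) <-> ((x_1 -> x_3) <-> x_2)) || ((x_1 -> x_3) || x_1) = 1/3 || 1 = 1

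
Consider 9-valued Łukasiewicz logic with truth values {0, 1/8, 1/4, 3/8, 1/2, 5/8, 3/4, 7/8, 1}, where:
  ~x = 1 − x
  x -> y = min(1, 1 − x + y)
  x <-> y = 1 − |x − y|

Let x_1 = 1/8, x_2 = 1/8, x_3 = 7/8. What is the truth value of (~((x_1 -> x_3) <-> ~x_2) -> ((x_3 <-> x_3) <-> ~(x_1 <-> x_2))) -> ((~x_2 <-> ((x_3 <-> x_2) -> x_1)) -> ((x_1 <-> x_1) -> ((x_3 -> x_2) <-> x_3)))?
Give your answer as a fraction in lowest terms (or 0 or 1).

1/2

x_1 -> x_3 = 1/8 -> 7/8 = 1
~x_2 = ~1/8 = 7/8
(x_1 -> x_3) <-> ~x_2 = 1 <-> 7/8 = 7/8
~((x_1 -> x_3) <-> ~x_2) = ~7/8 = 1/8
x_3 <-> x_3 = 7/8 <-> 7/8 = 1
x_1 <-> x_2 = 1/8 <-> 1/8 = 1
~(x_1 <-> x_2) = ~1 = 0
(x_3 <-> x_3) <-> ~(x_1 <-> x_2) = 1 <-> 0 = 0
~((x_1 -> x_3) <-> ~x_2) -> ((x_3 <-> x_3) <-> ~(x_1 <-> x_2)) = 1/8 -> 0 = 7/8
~x_2 = ~1/8 = 7/8
x_3 <-> x_2 = 7/8 <-> 1/8 = 1/4
(x_3 <-> x_2) -> x_1 = 1/4 -> 1/8 = 7/8
~x_2 <-> ((x_3 <-> x_2) -> x_1) = 7/8 <-> 7/8 = 1
x_1 <-> x_1 = 1/8 <-> 1/8 = 1
x_3 -> x_2 = 7/8 -> 1/8 = 1/4
(x_3 -> x_2) <-> x_3 = 1/4 <-> 7/8 = 3/8
(x_1 <-> x_1) -> ((x_3 -> x_2) <-> x_3) = 1 -> 3/8 = 3/8
(~x_2 <-> ((x_3 <-> x_2) -> x_1)) -> ((x_1 <-> x_1) -> ((x_3 -> x_2) <-> x_3)) = 1 -> 3/8 = 3/8
(~((x_1 -> x_3) <-> ~x_2) -> ((x_3 <-> x_3) <-> ~(x_1 <-> x_2))) -> ((~x_2 <-> ((x_3 <-> x_2) -> x_1)) -> ((x_1 <-> x_1) -> ((x_3 -> x_2) <-> x_3))) = 7/8 -> 3/8 = 1/2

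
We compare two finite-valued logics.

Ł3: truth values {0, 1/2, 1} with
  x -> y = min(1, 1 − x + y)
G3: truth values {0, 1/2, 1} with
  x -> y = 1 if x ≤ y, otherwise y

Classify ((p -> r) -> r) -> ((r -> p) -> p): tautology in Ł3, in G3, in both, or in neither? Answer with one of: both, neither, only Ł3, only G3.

In Ł3: every assignment gives 1 — tautology.
In G3: at p = 1/2, r = 0 the value is 1/2 — not a tautology.

only Ł3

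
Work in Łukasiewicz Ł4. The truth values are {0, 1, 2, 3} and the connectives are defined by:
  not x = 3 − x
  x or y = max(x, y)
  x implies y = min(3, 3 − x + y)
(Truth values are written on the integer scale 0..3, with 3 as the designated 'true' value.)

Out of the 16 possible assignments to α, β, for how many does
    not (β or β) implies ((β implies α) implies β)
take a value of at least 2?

12

α = 0, β = 0 ↦ 0  <
α = 0, β = 1 ↦ 3  ≥
α = 0, β = 2 ↦ 3  ≥
α = 0, β = 3 ↦ 3  ≥
α = 1, β = 0 ↦ 0  <
α = 1, β = 1 ↦ 2  ≥
α = 1, β = 2 ↦ 3  ≥
α = 1, β = 3 ↦ 3  ≥
α = 2, β = 0 ↦ 0  <
α = 2, β = 1 ↦ 2  ≥
α = 2, β = 2 ↦ 3  ≥
α = 2, β = 3 ↦ 3  ≥
α = 3, β = 0 ↦ 0  <
α = 3, β = 1 ↦ 2  ≥
α = 3, β = 2 ↦ 3  ≥
α = 3, β = 3 ↦ 3  ≥
So 12 of the 16 assignments meet the threshold.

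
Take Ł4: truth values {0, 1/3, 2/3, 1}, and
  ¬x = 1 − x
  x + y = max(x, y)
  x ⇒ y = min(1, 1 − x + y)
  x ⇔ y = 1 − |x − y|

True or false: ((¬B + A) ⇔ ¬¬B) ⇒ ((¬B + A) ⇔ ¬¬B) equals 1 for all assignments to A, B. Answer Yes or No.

A = 0, B = 0 ↦ 1
A = 0, B = 1/3 ↦ 1
A = 0, B = 2/3 ↦ 1
A = 0, B = 1 ↦ 1
A = 1/3, B = 0 ↦ 1
A = 1/3, B = 1/3 ↦ 1
A = 1/3, B = 2/3 ↦ 1
A = 1/3, B = 1 ↦ 1
A = 2/3, B = 0 ↦ 1
A = 2/3, B = 1/3 ↦ 1
A = 2/3, B = 2/3 ↦ 1
A = 2/3, B = 1 ↦ 1
A = 1, B = 0 ↦ 1
A = 1, B = 1/3 ↦ 1
A = 1, B = 2/3 ↦ 1
A = 1, B = 1 ↦ 1
Every assignment gives a value ≥ 1.

Yes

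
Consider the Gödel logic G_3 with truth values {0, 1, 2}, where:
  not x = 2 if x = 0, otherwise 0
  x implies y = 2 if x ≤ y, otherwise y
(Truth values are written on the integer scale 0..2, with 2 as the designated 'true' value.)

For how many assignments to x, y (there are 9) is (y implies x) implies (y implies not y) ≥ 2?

x = 0, y = 0 ↦ 2  ≥
x = 0, y = 1 ↦ 2  ≥
x = 0, y = 2 ↦ 2  ≥
x = 1, y = 0 ↦ 2  ≥
x = 1, y = 1 ↦ 0  <
x = 1, y = 2 ↦ 0  <
x = 2, y = 0 ↦ 2  ≥
x = 2, y = 1 ↦ 0  <
x = 2, y = 2 ↦ 0  <
So 5 of the 9 assignments meet the threshold.

5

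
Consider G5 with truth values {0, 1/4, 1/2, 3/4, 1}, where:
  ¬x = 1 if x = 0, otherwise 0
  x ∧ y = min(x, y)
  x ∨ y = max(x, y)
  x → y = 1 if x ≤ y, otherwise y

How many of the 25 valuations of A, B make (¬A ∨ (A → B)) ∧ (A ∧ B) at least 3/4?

value 1: 1 assignment (counts)
value 3/4: 3 assignments (counts)
value 1/2: 5 assignments
value 1/4: 7 assignments
value 0: 9 assignments
So 4 of the 25 assignments meet the threshold.

4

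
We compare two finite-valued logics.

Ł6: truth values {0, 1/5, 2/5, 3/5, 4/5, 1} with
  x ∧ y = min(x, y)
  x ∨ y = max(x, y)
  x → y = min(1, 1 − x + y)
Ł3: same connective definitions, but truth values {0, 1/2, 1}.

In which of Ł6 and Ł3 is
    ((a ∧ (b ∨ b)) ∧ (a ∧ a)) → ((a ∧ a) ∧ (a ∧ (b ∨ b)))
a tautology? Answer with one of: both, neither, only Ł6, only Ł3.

In Ł6: every assignment gives 1 — tautology.
In Ł3: every assignment gives 1 — tautology.

both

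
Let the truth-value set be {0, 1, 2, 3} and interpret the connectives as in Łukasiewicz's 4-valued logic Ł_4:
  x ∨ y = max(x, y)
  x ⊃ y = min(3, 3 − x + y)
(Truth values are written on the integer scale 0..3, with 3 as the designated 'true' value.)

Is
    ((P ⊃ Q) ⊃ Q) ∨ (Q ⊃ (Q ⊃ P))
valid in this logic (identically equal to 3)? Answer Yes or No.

Counterexample: take P = 0, Q = 2.
P ⊃ Q = 0 ⊃ 2 = 3
(P ⊃ Q) ⊃ Q = 3 ⊃ 2 = 2
Q ⊃ P = 2 ⊃ 0 = 1
Q ⊃ (Q ⊃ P) = 2 ⊃ 1 = 2
((P ⊃ Q) ⊃ Q) ∨ (Q ⊃ (Q ⊃ P)) = 2 ∨ 2 = 2
This gives 2 ≠ 3.

No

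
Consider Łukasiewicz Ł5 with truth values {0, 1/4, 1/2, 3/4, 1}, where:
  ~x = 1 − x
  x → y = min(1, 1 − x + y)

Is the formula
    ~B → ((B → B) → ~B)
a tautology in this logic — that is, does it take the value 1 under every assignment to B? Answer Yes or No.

B = 0 ↦ 1
B = 1/4 ↦ 1
B = 1/2 ↦ 1
B = 3/4 ↦ 1
B = 1 ↦ 1
Every assignment gives a value ≥ 1.

Yes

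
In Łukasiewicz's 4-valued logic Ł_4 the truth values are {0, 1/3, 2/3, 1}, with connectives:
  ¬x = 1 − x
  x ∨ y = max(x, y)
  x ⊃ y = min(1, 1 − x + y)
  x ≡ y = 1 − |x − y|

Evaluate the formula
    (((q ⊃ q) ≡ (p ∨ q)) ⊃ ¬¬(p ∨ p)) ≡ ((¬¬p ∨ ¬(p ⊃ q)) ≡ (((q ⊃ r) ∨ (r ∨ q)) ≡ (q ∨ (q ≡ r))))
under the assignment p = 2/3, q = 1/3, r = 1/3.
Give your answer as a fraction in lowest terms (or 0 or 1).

2/3

q ⊃ q = 1/3 ⊃ 1/3 = 1
p ∨ q = 2/3 ∨ 1/3 = 2/3
(q ⊃ q) ≡ (p ∨ q) = 1 ≡ 2/3 = 2/3
p ∨ p = 2/3 ∨ 2/3 = 2/3
¬(p ∨ p) = ¬2/3 = 1/3
¬¬(p ∨ p) = ¬1/3 = 2/3
((q ⊃ q) ≡ (p ∨ q)) ⊃ ¬¬(p ∨ p) = 2/3 ⊃ 2/3 = 1
¬p = ¬2/3 = 1/3
¬¬p = ¬1/3 = 2/3
p ⊃ q = 2/3 ⊃ 1/3 = 2/3
¬(p ⊃ q) = ¬2/3 = 1/3
¬¬p ∨ ¬(p ⊃ q) = 2/3 ∨ 1/3 = 2/3
q ⊃ r = 1/3 ⊃ 1/3 = 1
r ∨ q = 1/3 ∨ 1/3 = 1/3
(q ⊃ r) ∨ (r ∨ q) = 1 ∨ 1/3 = 1
q ≡ r = 1/3 ≡ 1/3 = 1
q ∨ (q ≡ r) = 1/3 ∨ 1 = 1
((q ⊃ r) ∨ (r ∨ q)) ≡ (q ∨ (q ≡ r)) = 1 ≡ 1 = 1
(¬¬p ∨ ¬(p ⊃ q)) ≡ (((q ⊃ r) ∨ (r ∨ q)) ≡ (q ∨ (q ≡ r))) = 2/3 ≡ 1 = 2/3
(((q ⊃ q) ≡ (p ∨ q)) ⊃ ¬¬(p ∨ p)) ≡ ((¬¬p ∨ ¬(p ⊃ q)) ≡ (((q ⊃ r) ∨ (r ∨ q)) ≡ (q ∨ (q ≡ r)))) = 1 ≡ 2/3 = 2/3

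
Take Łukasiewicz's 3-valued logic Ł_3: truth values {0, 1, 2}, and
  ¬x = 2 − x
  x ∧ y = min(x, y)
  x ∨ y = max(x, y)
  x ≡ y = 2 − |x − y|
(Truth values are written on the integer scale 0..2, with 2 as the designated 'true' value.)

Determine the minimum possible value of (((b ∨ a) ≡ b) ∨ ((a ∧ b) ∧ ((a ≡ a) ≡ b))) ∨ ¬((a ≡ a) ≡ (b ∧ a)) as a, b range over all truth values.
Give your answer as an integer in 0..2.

1

Take a = 2, b = 1:
b ∨ a = 1 ∨ 2 = 2
(b ∨ a) ≡ b = 2 ≡ 1 = 1
a ∧ b = 2 ∧ 1 = 1
a ≡ a = 2 ≡ 2 = 2
(a ≡ a) ≡ b = 2 ≡ 1 = 1
(a ∧ b) ∧ ((a ≡ a) ≡ b) = 1 ∧ 1 = 1
((b ∨ a) ≡ b) ∨ ((a ∧ b) ∧ ((a ≡ a) ≡ b)) = 1 ∨ 1 = 1
a ≡ a = 2 ≡ 2 = 2
b ∧ a = 1 ∧ 2 = 1
(a ≡ a) ≡ (b ∧ a) = 2 ≡ 1 = 1
¬((a ≡ a) ≡ (b ∧ a)) = ¬1 = 1
(((b ∨ a) ≡ b) ∨ ((a ∧ b) ∧ ((a ≡ a) ≡ b))) ∨ ¬((a ≡ a) ≡ (b ∧ a)) = 1 ∨ 1 = 1
No assignment yields a value below 1, so this is the minimum.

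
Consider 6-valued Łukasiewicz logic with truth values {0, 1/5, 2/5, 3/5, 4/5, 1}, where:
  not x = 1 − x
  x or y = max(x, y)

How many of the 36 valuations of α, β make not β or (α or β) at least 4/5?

28

value 1: 16 assignments (counts)
value 4/5: 12 assignments (counts)
value 3/5: 8 assignments
So 28 of the 36 assignments meet the threshold.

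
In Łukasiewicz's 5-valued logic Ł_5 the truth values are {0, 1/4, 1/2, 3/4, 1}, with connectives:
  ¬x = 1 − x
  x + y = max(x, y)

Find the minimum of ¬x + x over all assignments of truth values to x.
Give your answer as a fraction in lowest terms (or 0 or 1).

Take x = 1/2:
¬x = ¬1/2 = 1/2
¬x + x = 1/2 + 1/2 = 1/2
No assignment yields a value below 1/2, so this is the minimum.

1/2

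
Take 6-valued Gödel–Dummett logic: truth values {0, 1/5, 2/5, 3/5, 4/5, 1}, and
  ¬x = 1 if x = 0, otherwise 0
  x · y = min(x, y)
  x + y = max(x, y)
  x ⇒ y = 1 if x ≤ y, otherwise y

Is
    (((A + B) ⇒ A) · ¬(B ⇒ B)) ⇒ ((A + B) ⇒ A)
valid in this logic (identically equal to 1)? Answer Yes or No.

Yes

At A = 0, B = 1/5, for instance:
A + B = 0 + 1/5 = 1/5
(A + B) ⇒ A = 1/5 ⇒ 0 = 0
B ⇒ B = 1/5 ⇒ 1/5 = 1
¬(B ⇒ B) = ¬1 = 0
((A + B) ⇒ A) · ¬(B ⇒ B) = 0 · 0 = 0
(((A + B) ⇒ A) · ¬(B ⇒ B)) ⇒ ((A + B) ⇒ A) = 0 ⇒ 0 = 1
and checking the remaining 35 assignments likewise gives ≥ 1 in every case.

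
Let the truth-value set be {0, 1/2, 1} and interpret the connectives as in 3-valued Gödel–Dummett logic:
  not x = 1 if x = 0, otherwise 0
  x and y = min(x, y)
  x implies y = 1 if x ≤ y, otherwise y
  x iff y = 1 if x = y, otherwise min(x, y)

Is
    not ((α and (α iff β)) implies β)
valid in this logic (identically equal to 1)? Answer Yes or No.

No

Counterexample: take α = 0, β = 0.
α iff β = 0 iff 0 = 1
α and (α iff β) = 0 and 1 = 0
(α and (α iff β)) implies β = 0 implies 0 = 1
not ((α and (α iff β)) implies β) = not 1 = 0
This gives 0 ≠ 1.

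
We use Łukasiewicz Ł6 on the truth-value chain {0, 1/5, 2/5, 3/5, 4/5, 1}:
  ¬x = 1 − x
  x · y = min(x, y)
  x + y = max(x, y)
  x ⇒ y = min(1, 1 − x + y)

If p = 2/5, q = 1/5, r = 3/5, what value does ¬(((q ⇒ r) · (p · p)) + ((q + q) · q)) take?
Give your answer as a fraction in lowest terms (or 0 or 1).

3/5

q ⇒ r = 1/5 ⇒ 3/5 = 1
p · p = 2/5 · 2/5 = 2/5
(q ⇒ r) · (p · p) = 1 · 2/5 = 2/5
q + q = 1/5 + 1/5 = 1/5
(q + q) · q = 1/5 · 1/5 = 1/5
((q ⇒ r) · (p · p)) + ((q + q) · q) = 2/5 + 1/5 = 2/5
¬(((q ⇒ r) · (p · p)) + ((q + q) · q)) = ¬2/5 = 3/5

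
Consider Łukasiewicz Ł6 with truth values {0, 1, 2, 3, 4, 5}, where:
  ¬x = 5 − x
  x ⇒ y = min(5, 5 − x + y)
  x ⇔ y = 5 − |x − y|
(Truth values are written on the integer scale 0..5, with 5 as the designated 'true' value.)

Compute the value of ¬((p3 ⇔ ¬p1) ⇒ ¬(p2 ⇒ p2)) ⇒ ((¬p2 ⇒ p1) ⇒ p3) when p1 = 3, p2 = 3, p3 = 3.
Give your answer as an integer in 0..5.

4

¬p1 = ¬3 = 2
p3 ⇔ ¬p1 = 3 ⇔ 2 = 4
p2 ⇒ p2 = 3 ⇒ 3 = 5
¬(p2 ⇒ p2) = ¬5 = 0
(p3 ⇔ ¬p1) ⇒ ¬(p2 ⇒ p2) = 4 ⇒ 0 = 1
¬((p3 ⇔ ¬p1) ⇒ ¬(p2 ⇒ p2)) = ¬1 = 4
¬p2 = ¬3 = 2
¬p2 ⇒ p1 = 2 ⇒ 3 = 5
(¬p2 ⇒ p1) ⇒ p3 = 5 ⇒ 3 = 3
¬((p3 ⇔ ¬p1) ⇒ ¬(p2 ⇒ p2)) ⇒ ((¬p2 ⇒ p1) ⇒ p3) = 4 ⇒ 3 = 4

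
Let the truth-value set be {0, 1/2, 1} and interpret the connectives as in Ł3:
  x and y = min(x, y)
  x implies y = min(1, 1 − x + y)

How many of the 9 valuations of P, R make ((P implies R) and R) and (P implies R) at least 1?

3

P = 0, R = 0 ↦ 0  <
P = 0, R = 1/2 ↦ 1/2  <
P = 0, R = 1 ↦ 1  ≥
P = 1/2, R = 0 ↦ 0  <
P = 1/2, R = 1/2 ↦ 1/2  <
P = 1/2, R = 1 ↦ 1  ≥
P = 1, R = 0 ↦ 0  <
P = 1, R = 1/2 ↦ 1/2  <
P = 1, R = 1 ↦ 1  ≥
So 3 of the 9 assignments meet the threshold.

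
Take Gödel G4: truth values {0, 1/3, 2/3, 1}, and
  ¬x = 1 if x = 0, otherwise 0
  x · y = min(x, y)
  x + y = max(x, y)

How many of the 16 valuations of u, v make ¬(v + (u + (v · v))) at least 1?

1

u = 0, v = 0 ↦ 1  ≥
u = 0, v = 1/3 ↦ 0  <
u = 0, v = 2/3 ↦ 0  <
u = 0, v = 1 ↦ 0  <
u = 1/3, v = 0 ↦ 0  <
u = 1/3, v = 1/3 ↦ 0  <
u = 1/3, v = 2/3 ↦ 0  <
u = 1/3, v = 1 ↦ 0  <
u = 2/3, v = 0 ↦ 0  <
u = 2/3, v = 1/3 ↦ 0  <
u = 2/3, v = 2/3 ↦ 0  <
u = 2/3, v = 1 ↦ 0  <
u = 1, v = 0 ↦ 0  <
u = 1, v = 1/3 ↦ 0  <
u = 1, v = 2/3 ↦ 0  <
u = 1, v = 1 ↦ 0  <
So 1 of the 16 assignments meets the threshold.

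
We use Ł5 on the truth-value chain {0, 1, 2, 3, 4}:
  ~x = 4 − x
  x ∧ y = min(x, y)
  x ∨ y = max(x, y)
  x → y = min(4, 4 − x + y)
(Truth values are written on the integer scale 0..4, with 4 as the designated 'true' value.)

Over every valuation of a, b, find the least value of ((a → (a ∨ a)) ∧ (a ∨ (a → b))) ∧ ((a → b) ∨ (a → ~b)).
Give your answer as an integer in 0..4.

2

Take a = 2, b = 0:
a ∨ a = 2 ∨ 2 = 2
a → (a ∨ a) = 2 → 2 = 4
a → b = 2 → 0 = 2
a ∨ (a → b) = 2 ∨ 2 = 2
(a → (a ∨ a)) ∧ (a ∨ (a → b)) = 4 ∧ 2 = 2
a → b = 2 → 0 = 2
~b = ~0 = 4
a → ~b = 2 → 4 = 4
(a → b) ∨ (a → ~b) = 2 ∨ 4 = 4
((a → (a ∨ a)) ∧ (a ∨ (a → b))) ∧ ((a → b) ∨ (a → ~b)) = 2 ∧ 4 = 2
No assignment yields a value below 2, so this is the minimum.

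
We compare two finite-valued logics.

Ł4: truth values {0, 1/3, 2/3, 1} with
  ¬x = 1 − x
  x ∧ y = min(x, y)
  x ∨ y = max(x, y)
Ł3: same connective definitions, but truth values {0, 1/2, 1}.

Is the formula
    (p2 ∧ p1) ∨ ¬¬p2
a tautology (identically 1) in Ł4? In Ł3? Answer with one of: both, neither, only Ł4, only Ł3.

neither

In Ł4: at p1 = 0, p2 = 0 the value is 0 — not a tautology.
In Ł3: at p1 = 0, p2 = 0 the value is 0 — not a tautology.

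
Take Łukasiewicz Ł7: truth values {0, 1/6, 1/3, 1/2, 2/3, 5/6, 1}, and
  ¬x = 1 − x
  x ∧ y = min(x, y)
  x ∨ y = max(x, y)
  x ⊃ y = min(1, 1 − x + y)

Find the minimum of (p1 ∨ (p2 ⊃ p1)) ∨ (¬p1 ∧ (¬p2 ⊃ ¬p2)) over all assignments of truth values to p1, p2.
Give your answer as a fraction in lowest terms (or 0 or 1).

Take p1 = 1/2, p2 = 1:
p2 ⊃ p1 = 1 ⊃ 1/2 = 1/2
p1 ∨ (p2 ⊃ p1) = 1/2 ∨ 1/2 = 1/2
¬p1 = ¬1/2 = 1/2
¬p2 = ¬1 = 0
¬p2 = ¬1 = 0
¬p2 ⊃ ¬p2 = 0 ⊃ 0 = 1
¬p1 ∧ (¬p2 ⊃ ¬p2) = 1/2 ∧ 1 = 1/2
(p1 ∨ (p2 ⊃ p1)) ∨ (¬p1 ∧ (¬p2 ⊃ ¬p2)) = 1/2 ∨ 1/2 = 1/2
No assignment yields a value below 1/2, so this is the minimum.

1/2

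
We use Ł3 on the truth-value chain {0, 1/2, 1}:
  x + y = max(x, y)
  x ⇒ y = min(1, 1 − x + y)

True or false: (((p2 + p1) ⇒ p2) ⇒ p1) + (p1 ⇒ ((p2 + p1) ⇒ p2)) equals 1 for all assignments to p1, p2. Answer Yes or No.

Yes

p1 = 0, p2 = 0 ↦ 1
p1 = 0, p2 = 1/2 ↦ 1
p1 = 0, p2 = 1 ↦ 1
p1 = 1/2, p2 = 0 ↦ 1
p1 = 1/2, p2 = 1/2 ↦ 1
p1 = 1/2, p2 = 1 ↦ 1
p1 = 1, p2 = 0 ↦ 1
p1 = 1, p2 = 1/2 ↦ 1
p1 = 1, p2 = 1 ↦ 1
Every assignment gives a value ≥ 1.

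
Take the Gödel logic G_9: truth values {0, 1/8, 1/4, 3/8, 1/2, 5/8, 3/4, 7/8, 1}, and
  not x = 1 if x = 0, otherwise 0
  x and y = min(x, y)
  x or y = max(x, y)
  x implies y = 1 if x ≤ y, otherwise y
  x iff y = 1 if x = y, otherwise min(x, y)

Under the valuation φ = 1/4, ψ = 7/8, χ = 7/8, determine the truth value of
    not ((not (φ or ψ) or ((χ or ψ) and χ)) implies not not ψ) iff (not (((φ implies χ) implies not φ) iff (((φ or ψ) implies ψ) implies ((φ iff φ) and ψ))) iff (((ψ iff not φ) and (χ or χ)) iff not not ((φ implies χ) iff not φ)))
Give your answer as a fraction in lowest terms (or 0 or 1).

φ or ψ = 1/4 or 7/8 = 7/8
not (φ or ψ) = not 7/8 = 0
χ or ψ = 7/8 or 7/8 = 7/8
(χ or ψ) and χ = 7/8 and 7/8 = 7/8
not (φ or ψ) or ((χ or ψ) and χ) = 0 or 7/8 = 7/8
not ψ = not 7/8 = 0
not not ψ = not 0 = 1
(not (φ or ψ) or ((χ or ψ) and χ)) implies not not ψ = 7/8 implies 1 = 1
not ((not (φ or ψ) or ((χ or ψ) and χ)) implies not not ψ) = not 1 = 0
φ implies χ = 1/4 implies 7/8 = 1
not φ = not 1/4 = 0
(φ implies χ) implies not φ = 1 implies 0 = 0
φ or ψ = 1/4 or 7/8 = 7/8
(φ or ψ) implies ψ = 7/8 implies 7/8 = 1
φ iff φ = 1/4 iff 1/4 = 1
(φ iff φ) and ψ = 1 and 7/8 = 7/8
((φ or ψ) implies ψ) implies ((φ iff φ) and ψ) = 1 implies 7/8 = 7/8
((φ implies χ) implies not φ) iff (((φ or ψ) implies ψ) implies ((φ iff φ) and ψ)) = 0 iff 7/8 = 0
not (((φ implies χ) implies not φ) iff (((φ or ψ) implies ψ) implies ((φ iff φ) and ψ))) = not 0 = 1
not φ = not 1/4 = 0
ψ iff not φ = 7/8 iff 0 = 0
χ or χ = 7/8 or 7/8 = 7/8
(ψ iff not φ) and (χ or χ) = 0 and 7/8 = 0
φ implies χ = 1/4 implies 7/8 = 1
not φ = not 1/4 = 0
(φ implies χ) iff not φ = 1 iff 0 = 0
not ((φ implies χ) iff not φ) = not 0 = 1
not not ((φ implies χ) iff not φ) = not 1 = 0
((ψ iff not φ) and (χ or χ)) iff not not ((φ implies χ) iff not φ) = 0 iff 0 = 1
not (((φ implies χ) implies not φ) iff (((φ or ψ) implies ψ) implies ((φ iff φ) and ψ))) iff (((ψ iff not φ) and (χ or χ)) iff not not ((φ implies χ) iff not φ)) = 1 iff 1 = 1
not ((not (φ or ψ) or ((χ or ψ) and χ)) implies not not ψ) iff (not (((φ implies χ) implies not φ) iff (((φ or ψ) implies ψ) implies ((φ iff φ) and ψ))) iff (((ψ iff not φ) and (χ or χ)) iff not not ((φ implies χ) iff not φ))) = 0 iff 1 = 0

0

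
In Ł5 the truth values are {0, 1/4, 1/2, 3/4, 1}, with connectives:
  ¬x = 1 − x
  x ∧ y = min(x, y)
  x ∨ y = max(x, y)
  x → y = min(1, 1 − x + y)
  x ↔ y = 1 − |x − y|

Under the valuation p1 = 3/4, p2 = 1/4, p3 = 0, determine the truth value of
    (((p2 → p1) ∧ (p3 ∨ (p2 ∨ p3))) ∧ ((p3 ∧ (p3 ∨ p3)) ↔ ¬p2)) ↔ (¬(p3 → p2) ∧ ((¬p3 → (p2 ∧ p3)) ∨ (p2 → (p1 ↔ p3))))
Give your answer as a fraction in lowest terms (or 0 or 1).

p2 → p1 = 1/4 → 3/4 = 1
p2 ∨ p3 = 1/4 ∨ 0 = 1/4
p3 ∨ (p2 ∨ p3) = 0 ∨ 1/4 = 1/4
(p2 → p1) ∧ (p3 ∨ (p2 ∨ p3)) = 1 ∧ 1/4 = 1/4
p3 ∨ p3 = 0 ∨ 0 = 0
p3 ∧ (p3 ∨ p3) = 0 ∧ 0 = 0
¬p2 = ¬1/4 = 3/4
(p3 ∧ (p3 ∨ p3)) ↔ ¬p2 = 0 ↔ 3/4 = 1/4
((p2 → p1) ∧ (p3 ∨ (p2 ∨ p3))) ∧ ((p3 ∧ (p3 ∨ p3)) ↔ ¬p2) = 1/4 ∧ 1/4 = 1/4
p3 → p2 = 0 → 1/4 = 1
¬(p3 → p2) = ¬1 = 0
¬p3 = ¬0 = 1
p2 ∧ p3 = 1/4 ∧ 0 = 0
¬p3 → (p2 ∧ p3) = 1 → 0 = 0
p1 ↔ p3 = 3/4 ↔ 0 = 1/4
p2 → (p1 ↔ p3) = 1/4 → 1/4 = 1
(¬p3 → (p2 ∧ p3)) ∨ (p2 → (p1 ↔ p3)) = 0 ∨ 1 = 1
¬(p3 → p2) ∧ ((¬p3 → (p2 ∧ p3)) ∨ (p2 → (p1 ↔ p3))) = 0 ∧ 1 = 0
(((p2 → p1) ∧ (p3 ∨ (p2 ∨ p3))) ∧ ((p3 ∧ (p3 ∨ p3)) ↔ ¬p2)) ↔ (¬(p3 → p2) ∧ ((¬p3 → (p2 ∧ p3)) ∨ (p2 → (p1 ↔ p3)))) = 1/4 ↔ 0 = 3/4

3/4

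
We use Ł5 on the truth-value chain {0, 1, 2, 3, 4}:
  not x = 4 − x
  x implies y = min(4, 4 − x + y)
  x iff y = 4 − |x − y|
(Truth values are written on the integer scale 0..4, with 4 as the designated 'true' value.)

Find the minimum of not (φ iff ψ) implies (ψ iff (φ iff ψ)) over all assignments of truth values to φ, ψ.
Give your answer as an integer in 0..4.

0

Take φ = 0, ψ = 4:
φ iff ψ = 0 iff 4 = 0
not (φ iff ψ) = not 0 = 4
φ iff ψ = 0 iff 4 = 0
ψ iff (φ iff ψ) = 4 iff 0 = 0
not (φ iff ψ) implies (ψ iff (φ iff ψ)) = 4 implies 0 = 0
No assignment yields a value below 0, so this is the minimum.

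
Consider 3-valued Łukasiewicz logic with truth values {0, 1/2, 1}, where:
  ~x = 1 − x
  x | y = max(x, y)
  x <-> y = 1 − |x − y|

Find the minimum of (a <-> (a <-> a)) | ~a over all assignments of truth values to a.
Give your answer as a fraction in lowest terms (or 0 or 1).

Take a = 1/2:
a <-> a = 1/2 <-> 1/2 = 1
a <-> (a <-> a) = 1/2 <-> 1 = 1/2
~a = ~1/2 = 1/2
(a <-> (a <-> a)) | ~a = 1/2 | 1/2 = 1/2
No assignment yields a value below 1/2, so this is the minimum.

1/2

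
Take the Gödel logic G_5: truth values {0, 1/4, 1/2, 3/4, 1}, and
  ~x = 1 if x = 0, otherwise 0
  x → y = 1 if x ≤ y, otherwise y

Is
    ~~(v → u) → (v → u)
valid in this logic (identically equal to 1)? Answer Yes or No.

No

Counterexample: take u = 1/4, v = 1/2.
v → u = 1/2 → 1/4 = 1/4
~(v → u) = ~1/4 = 0
~~(v → u) = ~0 = 1
~~(v → u) → (v → u) = 1 → 1/4 = 1/4
This gives 1/4 ≠ 1.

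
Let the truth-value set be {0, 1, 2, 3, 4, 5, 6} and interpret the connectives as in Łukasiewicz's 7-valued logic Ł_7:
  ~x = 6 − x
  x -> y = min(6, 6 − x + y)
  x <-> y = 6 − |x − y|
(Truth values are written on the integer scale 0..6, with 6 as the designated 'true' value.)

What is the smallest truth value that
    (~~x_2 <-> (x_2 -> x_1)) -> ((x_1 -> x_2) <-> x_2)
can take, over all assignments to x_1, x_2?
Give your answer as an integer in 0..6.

Take x_1 = 0, x_2 = 3:
~x_2 = ~3 = 3
~~x_2 = ~3 = 3
x_2 -> x_1 = 3 -> 0 = 3
~~x_2 <-> (x_2 -> x_1) = 3 <-> 3 = 6
x_1 -> x_2 = 0 -> 3 = 6
(x_1 -> x_2) <-> x_2 = 6 <-> 3 = 3
(~~x_2 <-> (x_2 -> x_1)) -> ((x_1 -> x_2) <-> x_2) = 6 -> 3 = 3
No assignment yields a value below 3, so this is the minimum.

3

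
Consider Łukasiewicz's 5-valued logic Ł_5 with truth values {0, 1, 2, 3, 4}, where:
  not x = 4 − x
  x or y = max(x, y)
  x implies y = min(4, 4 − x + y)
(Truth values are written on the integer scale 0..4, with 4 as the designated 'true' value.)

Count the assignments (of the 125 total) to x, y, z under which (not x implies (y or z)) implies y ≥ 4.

35

value 4: 35 assignments (counts)
value 3: 30 assignments
value 2: 25 assignments
value 1: 20 assignments
value 0: 15 assignments
So 35 of the 125 assignments meet the threshold.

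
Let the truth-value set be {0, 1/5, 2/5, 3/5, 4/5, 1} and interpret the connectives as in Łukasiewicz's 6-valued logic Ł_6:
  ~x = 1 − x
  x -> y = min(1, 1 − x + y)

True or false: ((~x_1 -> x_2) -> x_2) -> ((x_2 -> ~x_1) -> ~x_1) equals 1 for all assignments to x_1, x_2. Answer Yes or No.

Yes

At x_1 = 1, x_2 = 4/5, for instance:
~x_1 = ~1 = 0
~x_1 -> x_2 = 0 -> 4/5 = 1
(~x_1 -> x_2) -> x_2 = 1 -> 4/5 = 4/5
x_2 -> ~x_1 = 4/5 -> 0 = 1/5
(x_2 -> ~x_1) -> ~x_1 = 1/5 -> 0 = 4/5
((~x_1 -> x_2) -> x_2) -> ((x_2 -> ~x_1) -> ~x_1) = 4/5 -> 4/5 = 1
and checking the remaining 35 assignments likewise gives ≥ 1 in every case.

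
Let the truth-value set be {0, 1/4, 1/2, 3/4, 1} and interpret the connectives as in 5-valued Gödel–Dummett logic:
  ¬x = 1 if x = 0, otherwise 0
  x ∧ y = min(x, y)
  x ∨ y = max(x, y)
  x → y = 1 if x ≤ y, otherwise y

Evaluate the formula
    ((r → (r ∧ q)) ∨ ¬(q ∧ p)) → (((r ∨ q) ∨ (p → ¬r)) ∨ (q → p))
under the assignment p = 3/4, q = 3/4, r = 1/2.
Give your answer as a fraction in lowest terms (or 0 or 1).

r ∧ q = 1/2 ∧ 3/4 = 1/2
r → (r ∧ q) = 1/2 → 1/2 = 1
q ∧ p = 3/4 ∧ 3/4 = 3/4
¬(q ∧ p) = ¬3/4 = 0
(r → (r ∧ q)) ∨ ¬(q ∧ p) = 1 ∨ 0 = 1
r ∨ q = 1/2 ∨ 3/4 = 3/4
¬r = ¬1/2 = 0
p → ¬r = 3/4 → 0 = 0
(r ∨ q) ∨ (p → ¬r) = 3/4 ∨ 0 = 3/4
q → p = 3/4 → 3/4 = 1
((r ∨ q) ∨ (p → ¬r)) ∨ (q → p) = 3/4 ∨ 1 = 1
((r → (r ∧ q)) ∨ ¬(q ∧ p)) → (((r ∨ q) ∨ (p → ¬r)) ∨ (q → p)) = 1 → 1 = 1

1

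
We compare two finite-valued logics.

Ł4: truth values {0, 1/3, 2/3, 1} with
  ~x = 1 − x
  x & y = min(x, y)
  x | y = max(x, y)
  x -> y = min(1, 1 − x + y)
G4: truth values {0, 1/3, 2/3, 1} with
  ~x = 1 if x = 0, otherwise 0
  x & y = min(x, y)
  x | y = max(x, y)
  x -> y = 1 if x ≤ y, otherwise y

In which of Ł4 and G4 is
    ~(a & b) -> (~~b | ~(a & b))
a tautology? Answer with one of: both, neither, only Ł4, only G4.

In Ł4: every assignment gives 1 — tautology.
In G4: every assignment gives 1 — tautology.

both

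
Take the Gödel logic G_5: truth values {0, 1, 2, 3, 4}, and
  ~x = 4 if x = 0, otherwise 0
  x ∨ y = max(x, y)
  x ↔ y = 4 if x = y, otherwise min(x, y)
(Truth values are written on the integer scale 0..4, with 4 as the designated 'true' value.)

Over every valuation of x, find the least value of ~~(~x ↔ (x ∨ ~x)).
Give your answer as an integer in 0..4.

Take x = 1:
~x = ~1 = 0
~x = ~1 = 0
x ∨ ~x = 1 ∨ 0 = 1
~x ↔ (x ∨ ~x) = 0 ↔ 1 = 0
~(~x ↔ (x ∨ ~x)) = ~0 = 4
~~(~x ↔ (x ∨ ~x)) = ~4 = 0
No assignment yields a value below 0, so this is the minimum.

0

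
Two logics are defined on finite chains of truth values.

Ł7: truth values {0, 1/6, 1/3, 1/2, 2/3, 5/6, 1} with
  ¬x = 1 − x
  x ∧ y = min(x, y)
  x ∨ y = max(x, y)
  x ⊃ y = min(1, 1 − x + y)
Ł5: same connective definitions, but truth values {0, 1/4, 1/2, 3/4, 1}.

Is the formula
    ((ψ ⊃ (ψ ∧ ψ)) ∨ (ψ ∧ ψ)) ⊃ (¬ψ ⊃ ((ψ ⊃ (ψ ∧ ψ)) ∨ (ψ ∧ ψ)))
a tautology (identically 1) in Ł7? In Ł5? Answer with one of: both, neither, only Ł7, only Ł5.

both

In Ł7: every assignment gives 1 — tautology.
In Ł5: every assignment gives 1 — tautology.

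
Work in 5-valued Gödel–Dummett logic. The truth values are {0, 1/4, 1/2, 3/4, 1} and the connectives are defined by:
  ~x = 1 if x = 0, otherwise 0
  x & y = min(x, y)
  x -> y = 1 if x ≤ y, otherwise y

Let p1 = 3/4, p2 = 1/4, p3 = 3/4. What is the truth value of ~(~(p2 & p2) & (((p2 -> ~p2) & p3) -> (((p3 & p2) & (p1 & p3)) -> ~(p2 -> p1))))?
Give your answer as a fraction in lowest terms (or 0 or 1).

p2 & p2 = 1/4 & 1/4 = 1/4
~(p2 & p2) = ~1/4 = 0
~p2 = ~1/4 = 0
p2 -> ~p2 = 1/4 -> 0 = 0
(p2 -> ~p2) & p3 = 0 & 3/4 = 0
p3 & p2 = 3/4 & 1/4 = 1/4
p1 & p3 = 3/4 & 3/4 = 3/4
(p3 & p2) & (p1 & p3) = 1/4 & 3/4 = 1/4
p2 -> p1 = 1/4 -> 3/4 = 1
~(p2 -> p1) = ~1 = 0
((p3 & p2) & (p1 & p3)) -> ~(p2 -> p1) = 1/4 -> 0 = 0
((p2 -> ~p2) & p3) -> (((p3 & p2) & (p1 & p3)) -> ~(p2 -> p1)) = 0 -> 0 = 1
~(p2 & p2) & (((p2 -> ~p2) & p3) -> (((p3 & p2) & (p1 & p3)) -> ~(p2 -> p1))) = 0 & 1 = 0
~(~(p2 & p2) & (((p2 -> ~p2) & p3) -> (((p3 & p2) & (p1 & p3)) -> ~(p2 -> p1)))) = ~0 = 1

1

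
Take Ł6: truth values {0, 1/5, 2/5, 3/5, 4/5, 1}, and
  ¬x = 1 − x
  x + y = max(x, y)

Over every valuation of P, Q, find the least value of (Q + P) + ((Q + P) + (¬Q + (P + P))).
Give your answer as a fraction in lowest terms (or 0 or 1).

Take P = 0, Q = 2/5:
Q + P = 2/5 + 0 = 2/5
Q + P = 2/5 + 0 = 2/5
¬Q = ¬2/5 = 3/5
P + P = 0 + 0 = 0
¬Q + (P + P) = 3/5 + 0 = 3/5
(Q + P) + (¬Q + (P + P)) = 2/5 + 3/5 = 3/5
(Q + P) + ((Q + P) + (¬Q + (P + P))) = 2/5 + 3/5 = 3/5
No assignment yields a value below 3/5, so this is the minimum.

3/5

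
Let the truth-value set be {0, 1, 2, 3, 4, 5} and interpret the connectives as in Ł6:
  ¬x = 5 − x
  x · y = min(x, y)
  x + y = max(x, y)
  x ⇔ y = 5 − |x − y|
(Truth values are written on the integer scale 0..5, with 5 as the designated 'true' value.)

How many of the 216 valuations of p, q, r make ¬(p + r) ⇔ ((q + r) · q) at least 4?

value 5: 36 assignments (counts)
value 4: 60 assignments (counts)
value 3: 48 assignments
value 2: 36 assignments
value 1: 24 assignments
value 0: 12 assignments
So 96 of the 216 assignments meet the threshold.

96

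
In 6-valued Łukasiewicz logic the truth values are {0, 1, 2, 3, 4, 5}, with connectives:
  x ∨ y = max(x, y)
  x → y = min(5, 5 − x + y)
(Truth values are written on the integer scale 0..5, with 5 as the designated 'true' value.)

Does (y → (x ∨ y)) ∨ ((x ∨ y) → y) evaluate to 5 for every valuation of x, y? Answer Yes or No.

At x = 2, y = 2, for instance:
x ∨ y = 2 ∨ 2 = 2
y → (x ∨ y) = 2 → 2 = 5
(x ∨ y) → y = 2 → 2 = 5
(y → (x ∨ y)) ∨ ((x ∨ y) → y) = 5 ∨ 5 = 5
and checking the remaining 35 assignments likewise gives ≥ 5 in every case.

Yes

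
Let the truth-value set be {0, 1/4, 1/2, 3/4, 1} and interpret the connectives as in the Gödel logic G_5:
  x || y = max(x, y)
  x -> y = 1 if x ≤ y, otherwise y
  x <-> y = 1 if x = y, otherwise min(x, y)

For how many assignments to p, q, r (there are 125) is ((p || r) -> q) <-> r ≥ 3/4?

value 1: 15 assignments (counts)
value 3/4: 14 assignments (counts)
value 1/2: 23 assignments
value 1/4: 32 assignments
value 0: 41 assignments
So 29 of the 125 assignments meet the threshold.

29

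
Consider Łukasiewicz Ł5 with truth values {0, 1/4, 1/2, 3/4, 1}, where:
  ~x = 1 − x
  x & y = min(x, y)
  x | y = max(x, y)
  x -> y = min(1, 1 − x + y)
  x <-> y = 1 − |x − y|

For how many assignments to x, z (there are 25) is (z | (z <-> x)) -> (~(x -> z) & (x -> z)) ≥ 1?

value 1: 6 assignments (counts)
value 1/2: 5 assignments
value 1/4: 5 assignments
value 0: 9 assignments
So 6 of the 25 assignments meet the threshold.

6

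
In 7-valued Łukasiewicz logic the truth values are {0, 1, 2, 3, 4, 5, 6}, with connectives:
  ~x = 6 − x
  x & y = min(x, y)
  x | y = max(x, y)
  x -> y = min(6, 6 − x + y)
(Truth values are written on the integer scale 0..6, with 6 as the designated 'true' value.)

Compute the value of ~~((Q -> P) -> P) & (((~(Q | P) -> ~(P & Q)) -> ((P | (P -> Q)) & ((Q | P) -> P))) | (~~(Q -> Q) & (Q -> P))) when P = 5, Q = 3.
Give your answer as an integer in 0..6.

Q -> P = 3 -> 5 = 6
(Q -> P) -> P = 6 -> 5 = 5
~((Q -> P) -> P) = ~5 = 1
~~((Q -> P) -> P) = ~1 = 5
Q | P = 3 | 5 = 5
~(Q | P) = ~5 = 1
P & Q = 5 & 3 = 3
~(P & Q) = ~3 = 3
~(Q | P) -> ~(P & Q) = 1 -> 3 = 6
P -> Q = 5 -> 3 = 4
P | (P -> Q) = 5 | 4 = 5
Q | P = 3 | 5 = 5
(Q | P) -> P = 5 -> 5 = 6
(P | (P -> Q)) & ((Q | P) -> P) = 5 & 6 = 5
(~(Q | P) -> ~(P & Q)) -> ((P | (P -> Q)) & ((Q | P) -> P)) = 6 -> 5 = 5
Q -> Q = 3 -> 3 = 6
~(Q -> Q) = ~6 = 0
~~(Q -> Q) = ~0 = 6
Q -> P = 3 -> 5 = 6
~~(Q -> Q) & (Q -> P) = 6 & 6 = 6
((~(Q | P) -> ~(P & Q)) -> ((P | (P -> Q)) & ((Q | P) -> P))) | (~~(Q -> Q) & (Q -> P)) = 5 | 6 = 6
~~((Q -> P) -> P) & (((~(Q | P) -> ~(P & Q)) -> ((P | (P -> Q)) & ((Q | P) -> P))) | (~~(Q -> Q) & (Q -> P))) = 5 & 6 = 5

5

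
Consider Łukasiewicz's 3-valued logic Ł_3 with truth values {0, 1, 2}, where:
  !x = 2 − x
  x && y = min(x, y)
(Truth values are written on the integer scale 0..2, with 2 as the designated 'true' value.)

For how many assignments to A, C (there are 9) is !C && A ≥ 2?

1

A = 0, C = 0 ↦ 0  <
A = 0, C = 1 ↦ 0  <
A = 0, C = 2 ↦ 0  <
A = 1, C = 0 ↦ 1  <
A = 1, C = 1 ↦ 1  <
A = 1, C = 2 ↦ 0  <
A = 2, C = 0 ↦ 2  ≥
A = 2, C = 1 ↦ 1  <
A = 2, C = 2 ↦ 0  <
So 1 of the 9 assignments meets the threshold.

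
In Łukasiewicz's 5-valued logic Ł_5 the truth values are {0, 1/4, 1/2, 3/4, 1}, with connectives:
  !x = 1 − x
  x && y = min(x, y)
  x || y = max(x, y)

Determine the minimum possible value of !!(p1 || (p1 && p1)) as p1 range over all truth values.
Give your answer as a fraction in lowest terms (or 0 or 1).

0

Take p1 = 0:
p1 && p1 = 0 && 0 = 0
p1 || (p1 && p1) = 0 || 0 = 0
!(p1 || (p1 && p1)) = !0 = 1
!!(p1 || (p1 && p1)) = !1 = 0
No assignment yields a value below 0, so this is the minimum.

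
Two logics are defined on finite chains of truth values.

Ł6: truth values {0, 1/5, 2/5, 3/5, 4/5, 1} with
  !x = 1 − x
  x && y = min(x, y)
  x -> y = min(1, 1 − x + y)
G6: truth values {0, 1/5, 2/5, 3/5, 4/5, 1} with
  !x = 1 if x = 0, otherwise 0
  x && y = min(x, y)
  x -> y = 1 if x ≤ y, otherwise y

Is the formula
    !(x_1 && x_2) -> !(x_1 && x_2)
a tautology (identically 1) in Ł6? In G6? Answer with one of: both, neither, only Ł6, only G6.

In Ł6: every assignment gives 1 — tautology.
In G6: every assignment gives 1 — tautology.

both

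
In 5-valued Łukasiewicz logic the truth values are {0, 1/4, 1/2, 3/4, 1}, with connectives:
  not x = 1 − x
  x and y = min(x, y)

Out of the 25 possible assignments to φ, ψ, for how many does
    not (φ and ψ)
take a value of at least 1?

9

value 1: 9 assignments (counts)
value 3/4: 7 assignments
value 1/2: 5 assignments
value 1/4: 3 assignments
value 0: 1 assignment
So 9 of the 25 assignments meet the threshold.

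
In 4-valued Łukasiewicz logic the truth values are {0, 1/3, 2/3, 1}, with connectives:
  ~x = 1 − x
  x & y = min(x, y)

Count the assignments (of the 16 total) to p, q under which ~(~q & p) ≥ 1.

7

p = 0, q = 0 ↦ 1  ≥
p = 0, q = 1/3 ↦ 1  ≥
p = 0, q = 2/3 ↦ 1  ≥
p = 0, q = 1 ↦ 1  ≥
p = 1/3, q = 0 ↦ 2/3  <
p = 1/3, q = 1/3 ↦ 2/3  <
p = 1/3, q = 2/3 ↦ 2/3  <
p = 1/3, q = 1 ↦ 1  ≥
p = 2/3, q = 0 ↦ 1/3  <
p = 2/3, q = 1/3 ↦ 1/3  <
p = 2/3, q = 2/3 ↦ 2/3  <
p = 2/3, q = 1 ↦ 1  ≥
p = 1, q = 0 ↦ 0  <
p = 1, q = 1/3 ↦ 1/3  <
p = 1, q = 2/3 ↦ 2/3  <
p = 1, q = 1 ↦ 1  ≥
So 7 of the 16 assignments meet the threshold.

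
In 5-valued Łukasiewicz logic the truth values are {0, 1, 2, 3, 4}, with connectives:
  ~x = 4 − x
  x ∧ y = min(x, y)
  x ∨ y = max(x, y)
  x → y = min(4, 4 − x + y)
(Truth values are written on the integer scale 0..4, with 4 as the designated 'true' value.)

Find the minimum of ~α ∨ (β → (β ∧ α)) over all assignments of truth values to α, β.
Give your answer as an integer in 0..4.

2

Take α = 2, β = 4:
~α = ~2 = 2
β ∧ α = 4 ∧ 2 = 2
β → (β ∧ α) = 4 → 2 = 2
~α ∨ (β → (β ∧ α)) = 2 ∨ 2 = 2
No assignment yields a value below 2, so this is the minimum.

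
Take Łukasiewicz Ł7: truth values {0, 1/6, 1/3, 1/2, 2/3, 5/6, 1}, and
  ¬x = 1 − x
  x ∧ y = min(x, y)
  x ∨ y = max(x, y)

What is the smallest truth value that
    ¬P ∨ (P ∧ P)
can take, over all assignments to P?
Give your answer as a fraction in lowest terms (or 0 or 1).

Take P = 1/2:
¬P = ¬1/2 = 1/2
P ∧ P = 1/2 ∧ 1/2 = 1/2
¬P ∨ (P ∧ P) = 1/2 ∨ 1/2 = 1/2
No assignment yields a value below 1/2, so this is the minimum.

1/2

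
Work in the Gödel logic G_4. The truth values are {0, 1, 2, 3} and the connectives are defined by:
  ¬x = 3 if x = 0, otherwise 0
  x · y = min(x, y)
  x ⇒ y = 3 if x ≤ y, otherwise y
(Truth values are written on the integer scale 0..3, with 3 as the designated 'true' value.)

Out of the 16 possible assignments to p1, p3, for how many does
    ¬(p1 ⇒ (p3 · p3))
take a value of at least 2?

3

p1 = 0, p3 = 0 ↦ 0  <
p1 = 0, p3 = 1 ↦ 0  <
p1 = 0, p3 = 2 ↦ 0  <
p1 = 0, p3 = 3 ↦ 0  <
p1 = 1, p3 = 0 ↦ 3  ≥
p1 = 1, p3 = 1 ↦ 0  <
p1 = 1, p3 = 2 ↦ 0  <
p1 = 1, p3 = 3 ↦ 0  <
p1 = 2, p3 = 0 ↦ 3  ≥
p1 = 2, p3 = 1 ↦ 0  <
p1 = 2, p3 = 2 ↦ 0  <
p1 = 2, p3 = 3 ↦ 0  <
p1 = 3, p3 = 0 ↦ 3  ≥
p1 = 3, p3 = 1 ↦ 0  <
p1 = 3, p3 = 2 ↦ 0  <
p1 = 3, p3 = 3 ↦ 0  <
So 3 of the 16 assignments meet the threshold.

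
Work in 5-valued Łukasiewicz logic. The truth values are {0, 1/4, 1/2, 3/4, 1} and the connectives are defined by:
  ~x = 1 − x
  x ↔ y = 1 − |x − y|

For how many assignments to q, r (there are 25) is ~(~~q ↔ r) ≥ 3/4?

value 1: 2 assignments (counts)
value 3/4: 4 assignments (counts)
value 1/2: 6 assignments
value 1/4: 8 assignments
value 0: 5 assignments
So 6 of the 25 assignments meet the threshold.

6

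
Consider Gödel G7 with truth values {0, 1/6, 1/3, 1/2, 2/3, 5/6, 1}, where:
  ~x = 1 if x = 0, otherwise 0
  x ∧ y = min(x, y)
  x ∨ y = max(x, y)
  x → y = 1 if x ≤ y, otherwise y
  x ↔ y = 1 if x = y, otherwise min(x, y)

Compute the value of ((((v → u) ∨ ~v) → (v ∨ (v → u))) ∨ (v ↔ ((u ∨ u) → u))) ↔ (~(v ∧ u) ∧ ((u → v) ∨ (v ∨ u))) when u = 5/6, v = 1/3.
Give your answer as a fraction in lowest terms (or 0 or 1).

0

v → u = 1/3 → 5/6 = 1
~v = ~1/3 = 0
(v → u) ∨ ~v = 1 ∨ 0 = 1
v → u = 1/3 → 5/6 = 1
v ∨ (v → u) = 1/3 ∨ 1 = 1
((v → u) ∨ ~v) → (v ∨ (v → u)) = 1 → 1 = 1
u ∨ u = 5/6 ∨ 5/6 = 5/6
(u ∨ u) → u = 5/6 → 5/6 = 1
v ↔ ((u ∨ u) → u) = 1/3 ↔ 1 = 1/3
(((v → u) ∨ ~v) → (v ∨ (v → u))) ∨ (v ↔ ((u ∨ u) → u)) = 1 ∨ 1/3 = 1
v ∧ u = 1/3 ∧ 5/6 = 1/3
~(v ∧ u) = ~1/3 = 0
u → v = 5/6 → 1/3 = 1/3
v ∨ u = 1/3 ∨ 5/6 = 5/6
(u → v) ∨ (v ∨ u) = 1/3 ∨ 5/6 = 5/6
~(v ∧ u) ∧ ((u → v) ∨ (v ∨ u)) = 0 ∧ 5/6 = 0
((((v → u) ∨ ~v) → (v ∨ (v → u))) ∨ (v ↔ ((u ∨ u) → u))) ↔ (~(v ∧ u) ∧ ((u → v) ∨ (v ∨ u))) = 1 ↔ 0 = 0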